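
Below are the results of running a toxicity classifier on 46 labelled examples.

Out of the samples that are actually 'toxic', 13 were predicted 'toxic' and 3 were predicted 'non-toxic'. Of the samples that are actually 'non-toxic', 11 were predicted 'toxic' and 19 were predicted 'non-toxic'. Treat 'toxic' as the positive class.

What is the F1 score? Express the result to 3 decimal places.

0.650

Precision = TP/(TP+FP) = 13/24 = 0.5417
Recall = TP/(TP+FN) = 13/16 = 0.8125
F1 = 2·TP/(2·TP+FP+FN) = 26/40 = 0.650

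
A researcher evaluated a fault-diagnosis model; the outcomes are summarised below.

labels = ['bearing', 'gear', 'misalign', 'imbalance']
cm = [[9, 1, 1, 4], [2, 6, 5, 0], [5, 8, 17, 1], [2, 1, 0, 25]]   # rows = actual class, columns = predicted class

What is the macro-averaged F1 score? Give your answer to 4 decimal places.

Per-class F1 score (2·TP/(2·TP+FP+FN)):
  bearing: TP=9, FP=2+5+2=9, FN=1+1+4=6 → 18/33 = 0.54545
  gear: TP=6, FP=1+8+1=10, FN=2+5+0=7 → 12/29 = 0.41379
  misalign: TP=17, FP=1+5+0=6, FN=5+8+1=14 → 34/54 = 0.62963
  imbalance: TP=25, FP=4+0+1=5, FN=2+1+0=3 → 50/58 = 0.86207
Macro-F1 score = mean = (0.54545 + 0.41379 + 0.62963 + 0.86207) / 4 = 0.6127

0.6127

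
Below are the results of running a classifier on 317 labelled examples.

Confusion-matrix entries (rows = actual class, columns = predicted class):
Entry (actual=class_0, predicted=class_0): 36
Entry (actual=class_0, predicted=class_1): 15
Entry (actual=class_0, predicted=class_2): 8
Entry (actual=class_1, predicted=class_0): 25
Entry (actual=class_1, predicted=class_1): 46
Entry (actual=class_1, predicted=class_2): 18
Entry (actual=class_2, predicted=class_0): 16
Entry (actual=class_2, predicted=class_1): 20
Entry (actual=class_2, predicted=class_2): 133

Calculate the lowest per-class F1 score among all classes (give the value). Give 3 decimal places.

0.529

Per-class F1 score (2·TP/(2·TP+FP+FN)):
  class_0: TP=36, FP=25+16=41, FN=15+8=23 → 72/136 = 0.5294
  class_1: TP=46, FP=15+20=35, FN=25+18=43 → 92/170 = 0.5412
  class_2: TP=133, FP=8+18=26, FN=16+20=36 → 266/328 = 0.8110
Lowest is class 'class_0' with F1 score = 0.529.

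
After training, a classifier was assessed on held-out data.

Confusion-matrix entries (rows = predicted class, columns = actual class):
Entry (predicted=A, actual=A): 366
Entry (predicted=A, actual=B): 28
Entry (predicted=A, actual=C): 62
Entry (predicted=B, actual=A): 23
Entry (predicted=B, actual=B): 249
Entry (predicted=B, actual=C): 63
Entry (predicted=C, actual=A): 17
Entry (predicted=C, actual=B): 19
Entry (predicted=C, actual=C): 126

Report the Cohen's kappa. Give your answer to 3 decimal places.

0.654

Observed agreement pₒ = trace/N = 741/953 = 0.7775
Expected agreement pₑ = Σ (rowᵢ·colᵢ)/N² = (406·456 + 296·335 + 251·162)/953² = 0.3578
κ = (pₒ − pₑ)/(1 − pₑ) = (0.7775 − 0.3578)/(1 − 0.3578) = 0.654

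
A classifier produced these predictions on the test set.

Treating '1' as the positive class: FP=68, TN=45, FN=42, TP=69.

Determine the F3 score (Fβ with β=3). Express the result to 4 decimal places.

Fβ = (1+β²)·TP / ((1+β²)·TP + β²·FN + FP), with β²=9
= 10·69 / (10·69 + 9·42 + 68) = 0.6074

0.6074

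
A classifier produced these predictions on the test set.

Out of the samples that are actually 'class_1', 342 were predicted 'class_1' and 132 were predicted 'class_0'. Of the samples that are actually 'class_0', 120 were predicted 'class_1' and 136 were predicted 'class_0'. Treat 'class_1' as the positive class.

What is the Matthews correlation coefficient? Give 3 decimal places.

0.250

MCC = (TP·TN − FP·FN) / √((TP+FP)(TP+FN)(TN+FP)(TN+FN))
Numerator = 342·136 − 120·132 = 30672
Denominator = √(462·474·256·268) = √15024328704 = 122573.7684
MCC = 30672 / 122573.7684 = 0.250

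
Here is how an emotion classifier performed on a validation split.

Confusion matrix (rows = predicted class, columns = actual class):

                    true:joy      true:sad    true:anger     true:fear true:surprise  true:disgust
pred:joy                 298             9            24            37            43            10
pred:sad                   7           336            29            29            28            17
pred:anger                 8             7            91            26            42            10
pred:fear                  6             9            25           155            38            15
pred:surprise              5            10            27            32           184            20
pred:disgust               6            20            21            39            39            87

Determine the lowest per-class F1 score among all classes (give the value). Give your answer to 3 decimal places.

0.454

Per-class F1 score (2·TP/(2·TP+FP+FN)):
  joy: TP=298, FP=9+24+37+43+10=123, FN=7+8+6+5+6=32 → 596/751 = 0.7936
  sad: TP=336, FP=7+29+29+28+17=110, FN=9+7+9+10+20=55 → 672/837 = 0.8029
  anger: TP=91, FP=8+7+26+42+10=93, FN=24+29+25+27+21=126 → 182/401 = 0.4539
  fear: TP=155, FP=6+9+25+38+15=93, FN=37+29+26+32+39=163 → 310/566 = 0.5477
  surprise: TP=184, FP=5+10+27+32+20=94, FN=43+28+42+38+39=190 → 368/652 = 0.5644
  disgust: TP=87, FP=6+20+21+39+39=125, FN=10+17+10+15+20=72 → 174/371 = 0.4690
Lowest is class 'anger' with F1 score = 0.454.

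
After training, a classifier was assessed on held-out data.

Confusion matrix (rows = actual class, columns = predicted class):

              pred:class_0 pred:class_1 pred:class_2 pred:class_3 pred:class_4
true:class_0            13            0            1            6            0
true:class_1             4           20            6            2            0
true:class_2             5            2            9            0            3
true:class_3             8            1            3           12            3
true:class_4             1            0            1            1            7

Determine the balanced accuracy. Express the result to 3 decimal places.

Balanced accuracy = mean of per-class recall.
  class_0: recall = 13/20 = 0.6500
  class_1: recall = 20/32 = 0.6250
  class_2: recall = 9/19 = 0.4737
  class_3: recall = 12/27 = 0.4444
  class_4: recall = 7/10 = 0.7000
Mean = (0.6500 + 0.6250 + 0.4737 + 0.4444 + 0.7000) / 5 = 0.579

0.579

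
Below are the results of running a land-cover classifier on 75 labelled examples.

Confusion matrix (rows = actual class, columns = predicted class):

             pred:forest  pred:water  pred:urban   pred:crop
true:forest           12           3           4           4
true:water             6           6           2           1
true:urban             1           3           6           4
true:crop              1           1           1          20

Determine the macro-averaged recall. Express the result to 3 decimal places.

0.555

Per-class recall (TP/(TP+FN)):
  forest: TP=12, FN=3+4+4=11 → 12/23 = 0.5217
  water: TP=6, FN=6+2+1=9 → 6/15 = 0.4000
  urban: TP=6, FN=1+3+4=8 → 6/14 = 0.4286
  crop: TP=20, FN=1+1+1=3 → 20/23 = 0.8696
Macro-recall = mean = (0.5217 + 0.4000 + 0.4286 + 0.8696) / 4 = 0.555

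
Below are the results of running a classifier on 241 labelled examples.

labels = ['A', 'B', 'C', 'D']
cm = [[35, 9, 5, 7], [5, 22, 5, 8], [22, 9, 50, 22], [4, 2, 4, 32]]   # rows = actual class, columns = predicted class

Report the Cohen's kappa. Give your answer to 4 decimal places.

0.4312

Observed agreement pₒ = trace/N = 139/241 = 0.57676
Expected agreement pₑ = Σ (rowᵢ·colᵢ)/N² = (56·66 + 40·42 + 103·64 + 42·69)/241² = 0.25595
κ = (pₒ − pₑ)/(1 − pₑ) = (0.57676 − 0.25595)/(1 − 0.25595) = 0.4312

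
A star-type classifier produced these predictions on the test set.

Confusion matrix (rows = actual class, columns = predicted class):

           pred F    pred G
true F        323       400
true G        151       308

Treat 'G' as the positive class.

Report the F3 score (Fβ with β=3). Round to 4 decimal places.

0.6365

Fβ = (1+β²)·TP / ((1+β²)·TP + β²·FN + FP), with β²=9
= 10·308 / (10·308 + 9·151 + 400) = 0.6365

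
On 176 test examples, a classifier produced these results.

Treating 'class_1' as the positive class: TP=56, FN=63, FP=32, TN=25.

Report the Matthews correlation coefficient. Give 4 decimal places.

-0.0850

MCC = (TP·TN − FP·FN) / √((TP+FP)(TP+FN)(TN+FP)(TN+FN))
Numerator = 56·25 − 32·63 = -616
Denominator = √(88·119·57·88) = √52527552 = 7247.5894
MCC = -616 / 7247.5894 = -0.0850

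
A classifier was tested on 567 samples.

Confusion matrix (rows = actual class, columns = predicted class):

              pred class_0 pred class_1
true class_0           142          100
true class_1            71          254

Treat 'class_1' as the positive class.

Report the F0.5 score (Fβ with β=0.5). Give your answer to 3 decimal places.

Fβ = (1+β²)·TP / ((1+β²)·TP + β²·FN + FP), with β²=1/4
= 1.25·254 / (1.25·254 + 0.25·71 + 100) = 0.729

0.729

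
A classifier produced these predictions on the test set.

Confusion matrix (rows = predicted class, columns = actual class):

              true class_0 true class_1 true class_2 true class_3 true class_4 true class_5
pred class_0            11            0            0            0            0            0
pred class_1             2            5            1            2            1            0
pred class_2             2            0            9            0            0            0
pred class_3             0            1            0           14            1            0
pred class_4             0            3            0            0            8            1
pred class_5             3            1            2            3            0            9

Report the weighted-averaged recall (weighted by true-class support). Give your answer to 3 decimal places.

0.709

Per-class recall (TP/(TP+FN)):
  class_0: TP=11, FN=2+2+0+0+3=7 → 11/18 = 0.6111
  class_1: TP=5, FN=0+0+1+3+1=5 → 5/10 = 0.5000
  class_2: TP=9, FN=0+1+0+0+2=3 → 9/12 = 0.7500
  class_3: TP=14, FN=0+2+0+0+3=5 → 14/19 = 0.7368
  class_4: TP=8, FN=0+1+0+1+0=2 → 8/10 = 0.8000
  class_5: TP=9, FN=0+0+0+0+1=1 → 9/10 = 0.9000
Weighted-recall = Σ (supportᵢ/N)·recallᵢ with N=79: (18/79)·0.6111 + (10/79)·0.5000 + (12/79)·0.7500 + (19/79)·0.7368 + (10/79)·0.8000 + (10/79)·0.9000 = 0.709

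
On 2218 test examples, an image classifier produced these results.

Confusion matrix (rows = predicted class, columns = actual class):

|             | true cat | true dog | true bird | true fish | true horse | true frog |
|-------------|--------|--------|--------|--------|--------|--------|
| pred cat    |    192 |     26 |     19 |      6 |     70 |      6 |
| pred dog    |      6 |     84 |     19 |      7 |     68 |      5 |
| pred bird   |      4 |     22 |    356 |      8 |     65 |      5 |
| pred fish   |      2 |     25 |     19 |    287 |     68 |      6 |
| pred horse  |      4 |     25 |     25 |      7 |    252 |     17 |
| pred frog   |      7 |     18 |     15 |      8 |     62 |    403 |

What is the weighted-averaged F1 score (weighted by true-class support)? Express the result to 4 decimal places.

Per-class F1 score (2·TP/(2·TP+FP+FN)):
  cat: TP=192, FP=26+19+6+70+6=127, FN=6+4+2+4+7=23 → 384/534 = 0.71910
  dog: TP=84, FP=6+19+7+68+5=105, FN=26+22+25+25+18=116 → 168/389 = 0.43188
  bird: TP=356, FP=4+22+8+65+5=104, FN=19+19+19+25+15=97 → 712/913 = 0.77985
  fish: TP=287, FP=2+25+19+68+6=120, FN=6+7+8+7+8=36 → 574/730 = 0.78630
  horse: TP=252, FP=4+25+25+7+17=78, FN=70+68+65+68+62=333 → 504/915 = 0.55082
  frog: TP=403, FP=7+18+15+8+62=110, FN=6+5+5+6+17=39 → 806/955 = 0.84398
Weighted-F1 score = Σ (supportᵢ/N)·F1 scoreᵢ with N=2218: (215/2218)·0.71910 + (200/2218)·0.43188 + (453/2218)·0.77985 + (323/2218)·0.78630 + (585/2218)·0.55082 + (442/2218)·0.84398 = 0.6959

0.6959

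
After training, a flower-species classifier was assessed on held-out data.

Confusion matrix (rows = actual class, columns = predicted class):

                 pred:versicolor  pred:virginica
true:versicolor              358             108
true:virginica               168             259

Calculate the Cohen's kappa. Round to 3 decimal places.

0.377

Observed agreement pₒ = trace/N = 617/893 = 0.6909
Expected agreement pₑ = Σ (rowᵢ·colᵢ)/N² = (466·526 + 427·367)/893² = 0.5039
κ = (pₒ − pₑ)/(1 − pₑ) = (0.6909 − 0.5039)/(1 − 0.5039) = 0.377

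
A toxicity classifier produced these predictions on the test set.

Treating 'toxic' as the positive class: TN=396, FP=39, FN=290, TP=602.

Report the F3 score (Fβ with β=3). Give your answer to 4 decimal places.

Fβ = (1+β²)·TP / ((1+β²)·TP + β²·FN + FP), with β²=9
= 10·602 / (10·602 + 9·290 + 39) = 0.6944

0.6944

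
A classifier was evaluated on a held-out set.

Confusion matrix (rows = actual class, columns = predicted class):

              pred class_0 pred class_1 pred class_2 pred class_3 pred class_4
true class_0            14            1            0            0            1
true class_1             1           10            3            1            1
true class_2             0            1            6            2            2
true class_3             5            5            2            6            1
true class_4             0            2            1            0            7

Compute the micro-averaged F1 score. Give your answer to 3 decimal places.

Micro-averaging pools counts across classes: ΣTP=43, ΣFP=29, ΣFN=29.
Micro-F1 score = 2·TP/(2·TP+FP+FN) on pooled counts = 0.597 (equals overall accuracy in single-label multiclass).

0.597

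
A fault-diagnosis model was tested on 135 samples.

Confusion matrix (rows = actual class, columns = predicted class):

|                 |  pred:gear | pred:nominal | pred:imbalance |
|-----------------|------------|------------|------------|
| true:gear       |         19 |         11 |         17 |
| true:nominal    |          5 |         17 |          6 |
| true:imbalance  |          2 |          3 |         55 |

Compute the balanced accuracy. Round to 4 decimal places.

Balanced accuracy = mean of per-class recall.
  gear: recall = 19/47 = 0.40426
  nominal: recall = 17/28 = 0.60714
  imbalance: recall = 55/60 = 0.91667
Mean = (0.40426 + 0.60714 + 0.91667) / 3 = 0.6427

0.6427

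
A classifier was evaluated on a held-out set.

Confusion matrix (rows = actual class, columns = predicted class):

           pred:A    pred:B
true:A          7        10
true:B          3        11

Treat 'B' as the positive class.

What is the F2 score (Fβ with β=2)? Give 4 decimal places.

0.7143

Fβ = (1+β²)·TP / ((1+β²)·TP + β²·FN + FP), with β²=4
= 5·11 / (5·11 + 4·3 + 10) = 0.7143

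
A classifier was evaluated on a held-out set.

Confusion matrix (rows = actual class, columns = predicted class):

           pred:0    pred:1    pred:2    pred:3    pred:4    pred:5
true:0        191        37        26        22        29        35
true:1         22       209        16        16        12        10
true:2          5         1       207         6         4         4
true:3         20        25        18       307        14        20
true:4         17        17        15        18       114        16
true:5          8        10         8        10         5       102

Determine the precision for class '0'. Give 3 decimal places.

0.726

Treat '0' as positive and all other classes as negative.
precision = TP/(TP+FP).
0: TP=191, FP=22+5+20+17+8=72 → 191/263 = 0.7262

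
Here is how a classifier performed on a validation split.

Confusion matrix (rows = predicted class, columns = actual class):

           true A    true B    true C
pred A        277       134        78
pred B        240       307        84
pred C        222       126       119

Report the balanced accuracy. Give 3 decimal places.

Balanced accuracy = mean of per-class recall.
  A: recall = 277/739 = 0.3748
  B: recall = 307/567 = 0.5414
  C: recall = 119/281 = 0.4235
Mean = (0.3748 + 0.5414 + 0.4235) / 3 = 0.447

0.447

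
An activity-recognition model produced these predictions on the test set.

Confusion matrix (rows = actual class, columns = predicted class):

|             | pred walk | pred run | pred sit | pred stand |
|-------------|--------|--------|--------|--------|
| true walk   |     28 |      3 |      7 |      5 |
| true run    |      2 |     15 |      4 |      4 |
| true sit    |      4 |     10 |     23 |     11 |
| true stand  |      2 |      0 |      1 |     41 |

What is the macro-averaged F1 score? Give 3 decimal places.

0.653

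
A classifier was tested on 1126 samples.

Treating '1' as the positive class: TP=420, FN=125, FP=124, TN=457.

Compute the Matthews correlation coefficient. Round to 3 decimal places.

0.557

MCC = (TP·TN − FP·FN) / √((TP+FP)(TP+FN)(TN+FP)(TN+FN))
Numerator = 420·457 − 124·125 = 176440
Denominator = √(544·545·581·582) = √100252340160 = 316626.4995
MCC = 176440 / 316626.4995 = 0.557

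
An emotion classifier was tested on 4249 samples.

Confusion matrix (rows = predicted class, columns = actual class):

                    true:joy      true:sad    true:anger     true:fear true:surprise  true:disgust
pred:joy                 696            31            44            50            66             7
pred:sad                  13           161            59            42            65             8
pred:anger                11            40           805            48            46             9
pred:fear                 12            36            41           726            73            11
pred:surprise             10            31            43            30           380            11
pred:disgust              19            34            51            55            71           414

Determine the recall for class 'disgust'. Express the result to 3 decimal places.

Take TP from the diagonal, FP from the rest of the 'disgust' prediction marginal, FN from the rest of the 'disgust' actual marginal.
recall = TP/(TP+FN).
disgust: TP=414, FN=7+8+9+11+11=46 → 414/460 = 0.9000

0.900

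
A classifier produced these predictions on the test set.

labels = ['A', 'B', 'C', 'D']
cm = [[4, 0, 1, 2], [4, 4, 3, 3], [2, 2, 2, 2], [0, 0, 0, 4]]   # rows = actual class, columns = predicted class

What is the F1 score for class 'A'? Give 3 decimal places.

0.471

One-vs-rest for 'A': TP = diagonal; FP = other classes predicted 'A'; FN = 'A' predicted as other.
F1 score = 2·TP/(2·TP+FP+FN).
A: TP=4, FP=4+2+0=6, FN=0+1+2=3 → 8/17 = 0.4706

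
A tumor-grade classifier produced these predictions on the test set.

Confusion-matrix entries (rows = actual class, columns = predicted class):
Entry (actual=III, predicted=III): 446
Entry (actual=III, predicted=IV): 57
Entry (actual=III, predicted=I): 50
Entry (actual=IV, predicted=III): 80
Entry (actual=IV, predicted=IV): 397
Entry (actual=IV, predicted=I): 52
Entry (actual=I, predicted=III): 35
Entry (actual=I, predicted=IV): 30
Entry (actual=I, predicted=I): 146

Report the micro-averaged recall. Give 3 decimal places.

Micro-averaging pools counts across classes: ΣTP=989, ΣFP=304, ΣFN=304.
Micro-recall = TP/(TP+FN) on pooled counts = 0.765 (equals overall accuracy in single-label multiclass).

0.765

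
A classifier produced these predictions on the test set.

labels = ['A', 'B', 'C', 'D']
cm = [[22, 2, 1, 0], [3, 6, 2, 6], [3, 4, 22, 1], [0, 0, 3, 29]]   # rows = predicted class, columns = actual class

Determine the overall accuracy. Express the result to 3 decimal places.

0.760

Accuracy = trace / total = (22+6+22+29=79) / 104 = 79/104 = 0.760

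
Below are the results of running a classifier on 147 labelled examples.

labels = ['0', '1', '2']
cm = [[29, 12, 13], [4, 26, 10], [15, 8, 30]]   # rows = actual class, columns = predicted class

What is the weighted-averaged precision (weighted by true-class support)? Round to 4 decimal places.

0.5798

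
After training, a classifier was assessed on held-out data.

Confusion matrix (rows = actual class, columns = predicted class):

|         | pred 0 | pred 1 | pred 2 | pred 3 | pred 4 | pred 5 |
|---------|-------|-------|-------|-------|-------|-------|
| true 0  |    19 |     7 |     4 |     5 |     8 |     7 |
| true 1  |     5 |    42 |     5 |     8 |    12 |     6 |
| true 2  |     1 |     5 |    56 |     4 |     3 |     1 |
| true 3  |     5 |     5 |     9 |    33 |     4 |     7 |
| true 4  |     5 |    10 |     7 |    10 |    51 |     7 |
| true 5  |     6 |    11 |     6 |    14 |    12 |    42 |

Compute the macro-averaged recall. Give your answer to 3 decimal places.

Per-class recall (TP/(TP+FN)):
  0: TP=19, FN=7+4+5+8+7=31 → 19/50 = 0.3800
  1: TP=42, FN=5+5+8+12+6=36 → 42/78 = 0.5385
  2: TP=56, FN=1+5+4+3+1=14 → 56/70 = 0.8000
  3: TP=33, FN=5+5+9+4+7=30 → 33/63 = 0.5238
  4: TP=51, FN=5+10+7+10+7=39 → 51/90 = 0.5667
  5: TP=42, FN=6+11+6+14+12=49 → 42/91 = 0.4615
Macro-recall = mean = (0.3800 + 0.5385 + 0.8000 + 0.5238 + 0.5667 + 0.4615) / 6 = 0.545

0.545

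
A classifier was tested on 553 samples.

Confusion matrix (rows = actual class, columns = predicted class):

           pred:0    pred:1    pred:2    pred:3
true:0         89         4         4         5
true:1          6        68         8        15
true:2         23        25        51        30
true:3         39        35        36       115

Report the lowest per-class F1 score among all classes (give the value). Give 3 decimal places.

Per-class F1 score (2·TP/(2·TP+FP+FN)):
  0: TP=89, FP=6+23+39=68, FN=4+4+5=13 → 178/259 = 0.6873
  1: TP=68, FP=4+25+35=64, FN=6+8+15=29 → 136/229 = 0.5939
  2: TP=51, FP=4+8+36=48, FN=23+25+30=78 → 102/228 = 0.4474
  3: TP=115, FP=5+15+30=50, FN=39+35+36=110 → 230/390 = 0.5897
Lowest is class '2' with F1 score = 0.447.

0.447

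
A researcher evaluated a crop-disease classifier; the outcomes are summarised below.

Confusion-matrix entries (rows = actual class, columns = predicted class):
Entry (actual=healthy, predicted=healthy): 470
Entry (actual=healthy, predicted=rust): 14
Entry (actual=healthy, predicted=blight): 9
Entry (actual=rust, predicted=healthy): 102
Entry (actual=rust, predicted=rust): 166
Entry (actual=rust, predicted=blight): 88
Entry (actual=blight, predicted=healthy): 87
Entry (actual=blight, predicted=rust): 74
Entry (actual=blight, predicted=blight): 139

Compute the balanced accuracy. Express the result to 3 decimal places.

Balanced accuracy = mean of per-class recall.
  healthy: recall = 470/493 = 0.9533
  rust: recall = 166/356 = 0.4663
  blight: recall = 139/300 = 0.4633
Mean = (0.9533 + 0.4663 + 0.4633) / 3 = 0.628

0.628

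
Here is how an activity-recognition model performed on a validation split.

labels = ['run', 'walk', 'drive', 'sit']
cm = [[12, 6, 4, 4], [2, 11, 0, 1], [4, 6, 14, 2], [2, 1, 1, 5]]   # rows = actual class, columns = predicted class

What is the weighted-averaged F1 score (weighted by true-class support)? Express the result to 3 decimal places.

0.562

Per-class F1 score (2·TP/(2·TP+FP+FN)):
  run: TP=12, FP=2+4+2=8, FN=6+4+4=14 → 24/46 = 0.5217
  walk: TP=11, FP=6+6+1=13, FN=2+0+1=3 → 22/38 = 0.5789
  drive: TP=14, FP=4+0+1=5, FN=4+6+2=12 → 28/45 = 0.6222
  sit: TP=5, FP=4+1+2=7, FN=2+1+1=4 → 10/21 = 0.4762
Weighted-F1 score = Σ (supportᵢ/N)·F1 scoreᵢ with N=75: (26/75)·0.5217 + (14/75)·0.5789 + (26/75)·0.6222 + (9/75)·0.4762 = 0.562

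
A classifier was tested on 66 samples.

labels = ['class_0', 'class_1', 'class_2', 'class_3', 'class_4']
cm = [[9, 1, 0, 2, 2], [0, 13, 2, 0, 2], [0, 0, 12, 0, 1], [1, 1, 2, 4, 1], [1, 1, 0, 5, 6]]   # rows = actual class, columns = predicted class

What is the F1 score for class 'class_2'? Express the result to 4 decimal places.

0.8276

Treat 'class_2' as positive and all other classes as negative.
F1 score = 2·TP/(2·TP+FP+FN).
class_2: TP=12, FP=0+2+2+0=4, FN=0+0+0+1=1 → 24/29 = 0.82759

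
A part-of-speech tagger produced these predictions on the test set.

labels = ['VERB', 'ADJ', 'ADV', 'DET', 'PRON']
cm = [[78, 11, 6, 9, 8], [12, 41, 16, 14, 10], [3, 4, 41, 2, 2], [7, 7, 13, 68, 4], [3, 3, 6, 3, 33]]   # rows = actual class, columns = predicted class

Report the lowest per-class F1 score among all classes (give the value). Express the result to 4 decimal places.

Per-class F1 score (2·TP/(2·TP+FP+FN)):
  VERB: TP=78, FP=12+3+7+3=25, FN=11+6+9+8=34 → 156/215 = 0.72558
  ADJ: TP=41, FP=11+4+7+3=25, FN=12+16+14+10=52 → 82/159 = 0.51572
  ADV: TP=41, FP=6+16+13+6=41, FN=3+4+2+2=11 → 82/134 = 0.61194
  DET: TP=68, FP=9+14+2+3=28, FN=7+7+13+4=31 → 136/195 = 0.69744
  PRON: TP=33, FP=8+10+2+4=24, FN=3+3+6+3=15 → 66/105 = 0.62857
Lowest is class 'ADJ' with F1 score = 0.5157.

0.5157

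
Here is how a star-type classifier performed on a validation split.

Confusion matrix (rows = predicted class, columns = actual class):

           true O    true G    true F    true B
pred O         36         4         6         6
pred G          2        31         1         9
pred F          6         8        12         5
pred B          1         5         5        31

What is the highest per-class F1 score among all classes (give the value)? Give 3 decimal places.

Per-class F1 score (2·TP/(2·TP+FP+FN)):
  O: TP=36, FP=4+6+6=16, FN=2+6+1=9 → 72/97 = 0.7423
  G: TP=31, FP=2+1+9=12, FN=4+8+5=17 → 62/91 = 0.6813
  F: TP=12, FP=6+8+5=19, FN=6+1+5=12 → 24/55 = 0.4364
  B: TP=31, FP=1+5+5=11, FN=6+9+5=20 → 62/93 = 0.6667
Highest is class 'O' with F1 score = 0.742.

0.742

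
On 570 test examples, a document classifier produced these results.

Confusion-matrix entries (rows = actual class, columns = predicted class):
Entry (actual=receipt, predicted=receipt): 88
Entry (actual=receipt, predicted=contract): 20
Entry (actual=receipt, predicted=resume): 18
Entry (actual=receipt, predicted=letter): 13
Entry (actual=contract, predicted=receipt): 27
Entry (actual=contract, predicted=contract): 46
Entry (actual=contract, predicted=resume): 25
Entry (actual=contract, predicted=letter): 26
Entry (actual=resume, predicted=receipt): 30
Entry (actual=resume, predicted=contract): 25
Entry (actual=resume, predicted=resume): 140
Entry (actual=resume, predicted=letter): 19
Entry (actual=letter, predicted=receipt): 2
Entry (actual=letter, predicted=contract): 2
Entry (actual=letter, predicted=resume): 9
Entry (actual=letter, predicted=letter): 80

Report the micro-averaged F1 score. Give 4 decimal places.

Micro-averaging pools counts across classes: ΣTP=354, ΣFP=216, ΣFN=216.
Micro-F1 score = 2·TP/(2·TP+FP+FN) on pooled counts = 0.6211 (equals overall accuracy in single-label multiclass).

0.6211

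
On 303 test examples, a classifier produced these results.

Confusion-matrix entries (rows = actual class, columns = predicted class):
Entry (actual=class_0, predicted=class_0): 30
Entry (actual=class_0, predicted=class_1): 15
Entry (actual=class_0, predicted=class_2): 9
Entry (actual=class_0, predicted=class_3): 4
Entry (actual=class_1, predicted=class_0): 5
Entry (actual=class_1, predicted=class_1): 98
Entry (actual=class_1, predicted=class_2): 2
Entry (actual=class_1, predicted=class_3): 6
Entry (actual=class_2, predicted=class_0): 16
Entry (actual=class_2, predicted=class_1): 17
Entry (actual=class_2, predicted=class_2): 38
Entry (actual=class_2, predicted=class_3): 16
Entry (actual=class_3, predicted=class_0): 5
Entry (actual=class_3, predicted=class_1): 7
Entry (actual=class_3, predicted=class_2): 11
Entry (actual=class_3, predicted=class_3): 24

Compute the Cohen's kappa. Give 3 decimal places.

Observed agreement pₒ = trace/N = 190/303 = 0.6271
Expected agreement pₑ = Σ (rowᵢ·colᵢ)/N² = (58·56 + 111·137 + 87·60 + 47·50)/303² = 0.2835
κ = (pₒ − pₑ)/(1 − pₑ) = (0.6271 − 0.2835)/(1 − 0.2835) = 0.480

0.480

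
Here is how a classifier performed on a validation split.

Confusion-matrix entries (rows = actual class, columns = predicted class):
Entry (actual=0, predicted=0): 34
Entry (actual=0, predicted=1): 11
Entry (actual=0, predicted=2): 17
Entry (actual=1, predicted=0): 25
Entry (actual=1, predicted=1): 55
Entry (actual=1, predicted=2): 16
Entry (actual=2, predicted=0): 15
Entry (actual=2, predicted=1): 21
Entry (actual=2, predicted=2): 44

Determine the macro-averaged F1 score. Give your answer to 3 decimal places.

Per-class F1 score (2·TP/(2·TP+FP+FN)):
  0: TP=34, FP=25+15=40, FN=11+17=28 → 68/136 = 0.5000
  1: TP=55, FP=11+21=32, FN=25+16=41 → 110/183 = 0.6011
  2: TP=44, FP=17+16=33, FN=15+21=36 → 88/157 = 0.5605
Macro-F1 score = mean = (0.5000 + 0.6011 + 0.5605) / 3 = 0.554

0.554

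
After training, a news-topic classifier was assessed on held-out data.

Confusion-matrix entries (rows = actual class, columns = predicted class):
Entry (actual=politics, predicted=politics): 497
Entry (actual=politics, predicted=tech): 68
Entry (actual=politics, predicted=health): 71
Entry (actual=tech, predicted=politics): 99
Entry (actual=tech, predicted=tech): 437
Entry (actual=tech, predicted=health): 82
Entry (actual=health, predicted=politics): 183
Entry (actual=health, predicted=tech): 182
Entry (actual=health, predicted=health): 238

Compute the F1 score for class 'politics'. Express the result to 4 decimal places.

0.7025

F1 score = 2·TP/(2·TP+FP+FN).
politics: TP=497, FP=99+183=282, FN=68+71=139 → 994/1415 = 0.70247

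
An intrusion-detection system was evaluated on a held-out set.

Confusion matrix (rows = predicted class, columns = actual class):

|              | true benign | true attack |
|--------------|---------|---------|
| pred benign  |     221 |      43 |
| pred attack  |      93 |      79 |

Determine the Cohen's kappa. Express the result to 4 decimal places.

0.3122

Observed agreement pₒ = trace/N = 300/436 = 0.68807
Expected agreement pₑ = Σ (rowᵢ·colᵢ)/N² = (314·264 + 122·172)/436² = 0.54646
κ = (pₒ − pₑ)/(1 − pₑ) = (0.68807 − 0.54646)/(1 − 0.54646) = 0.3122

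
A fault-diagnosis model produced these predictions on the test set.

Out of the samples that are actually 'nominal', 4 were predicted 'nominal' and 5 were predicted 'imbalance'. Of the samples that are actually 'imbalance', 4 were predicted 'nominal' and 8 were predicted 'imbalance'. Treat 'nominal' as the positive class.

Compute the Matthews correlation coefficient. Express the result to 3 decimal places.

MCC = (TP·TN − FP·FN) / √((TP+FP)(TP+FN)(TN+FP)(TN+FN))
Numerator = 4·8 − 4·5 = 12
Denominator = √(8·9·12·13) = √11232 = 105.9811
MCC = 12 / 105.9811 = 0.113

0.113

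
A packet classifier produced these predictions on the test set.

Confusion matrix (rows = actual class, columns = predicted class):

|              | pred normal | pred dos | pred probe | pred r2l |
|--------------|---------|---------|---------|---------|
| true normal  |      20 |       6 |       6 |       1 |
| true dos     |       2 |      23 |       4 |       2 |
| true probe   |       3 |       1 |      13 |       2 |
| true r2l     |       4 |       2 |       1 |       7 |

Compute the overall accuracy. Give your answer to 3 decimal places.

0.649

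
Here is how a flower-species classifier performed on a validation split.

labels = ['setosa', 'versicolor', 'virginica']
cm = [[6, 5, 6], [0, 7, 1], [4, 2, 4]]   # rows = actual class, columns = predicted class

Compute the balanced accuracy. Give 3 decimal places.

0.543

Balanced accuracy = mean of per-class recall.
  setosa: recall = 6/17 = 0.3529
  versicolor: recall = 7/8 = 0.8750
  virginica: recall = 4/10 = 0.4000
Mean = (0.3529 + 0.8750 + 0.4000) / 3 = 0.543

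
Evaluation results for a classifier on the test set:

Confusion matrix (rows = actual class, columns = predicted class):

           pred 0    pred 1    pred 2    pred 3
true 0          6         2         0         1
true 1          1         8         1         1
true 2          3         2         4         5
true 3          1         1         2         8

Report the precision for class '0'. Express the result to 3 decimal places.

Treat '0' as positive and all other classes as negative.
precision = TP/(TP+FP).
0: TP=6, FP=1+3+1=5 → 6/11 = 0.5455

0.545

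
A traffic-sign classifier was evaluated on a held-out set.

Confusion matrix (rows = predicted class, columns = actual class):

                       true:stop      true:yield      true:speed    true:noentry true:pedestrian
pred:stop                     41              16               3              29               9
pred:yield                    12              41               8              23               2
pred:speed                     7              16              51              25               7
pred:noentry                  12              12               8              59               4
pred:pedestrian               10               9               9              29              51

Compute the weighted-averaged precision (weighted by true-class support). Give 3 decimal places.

0.515

Per-class precision (TP/(TP+FP)):
  stop: TP=41, FP=16+3+29+9=57 → 41/98 = 0.4184
  yield: TP=41, FP=12+8+23+2=45 → 41/86 = 0.4767
  speed: TP=51, FP=7+16+25+7=55 → 51/106 = 0.4811
  noentry: TP=59, FP=12+12+8+4=36 → 59/95 = 0.6211
  pedestrian: TP=51, FP=10+9+9+29=57 → 51/108 = 0.4722
Weighted-precision = Σ (supportᵢ/N)·precisionᵢ with N=493: (82/493)·0.4184 + (94/493)·0.4767 + (79/493)·0.4811 + (165/493)·0.6211 + (73/493)·0.4722 = 0.515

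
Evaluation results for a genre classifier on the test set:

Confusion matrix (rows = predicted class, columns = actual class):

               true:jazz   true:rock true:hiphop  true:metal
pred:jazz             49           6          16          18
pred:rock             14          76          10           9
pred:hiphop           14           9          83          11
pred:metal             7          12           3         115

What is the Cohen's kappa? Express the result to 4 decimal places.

0.6152

Observed agreement pₒ = trace/N = 323/452 = 0.71460
Expected agreement pₑ = Σ (rowᵢ·colᵢ)/N² = (84·89 + 103·109 + 112·117 + 153·137)/452² = 0.25828
κ = (pₒ − pₑ)/(1 − pₑ) = (0.71460 − 0.25828)/(1 − 0.25828) = 0.6152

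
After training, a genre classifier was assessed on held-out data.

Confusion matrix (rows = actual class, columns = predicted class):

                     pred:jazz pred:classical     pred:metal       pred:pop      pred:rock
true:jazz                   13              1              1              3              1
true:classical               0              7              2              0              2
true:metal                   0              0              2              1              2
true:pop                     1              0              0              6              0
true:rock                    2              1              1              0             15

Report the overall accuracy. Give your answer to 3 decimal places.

Accuracy = trace / total = (13+7+2+6+15=43) / 61 = 43/61 = 0.705

0.705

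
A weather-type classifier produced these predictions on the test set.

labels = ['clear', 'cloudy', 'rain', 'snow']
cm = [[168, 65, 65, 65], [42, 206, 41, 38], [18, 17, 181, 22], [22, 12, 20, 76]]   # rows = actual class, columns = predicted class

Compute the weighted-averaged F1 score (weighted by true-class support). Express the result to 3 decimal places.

0.597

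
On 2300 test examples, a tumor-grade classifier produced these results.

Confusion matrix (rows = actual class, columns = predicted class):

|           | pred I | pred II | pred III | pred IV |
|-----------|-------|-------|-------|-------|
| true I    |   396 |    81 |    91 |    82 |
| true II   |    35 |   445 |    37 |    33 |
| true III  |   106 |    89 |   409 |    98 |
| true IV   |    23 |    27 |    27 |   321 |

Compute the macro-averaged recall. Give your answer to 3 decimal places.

Per-class recall (TP/(TP+FN)):
  I: TP=396, FN=81+91+82=254 → 396/650 = 0.6092
  II: TP=445, FN=35+37+33=105 → 445/550 = 0.8091
  III: TP=409, FN=106+89+98=293 → 409/702 = 0.5826
  IV: TP=321, FN=23+27+27=77 → 321/398 = 0.8065
Macro-recall = mean = (0.6092 + 0.8091 + 0.5826 + 0.8065) / 4 = 0.702

0.702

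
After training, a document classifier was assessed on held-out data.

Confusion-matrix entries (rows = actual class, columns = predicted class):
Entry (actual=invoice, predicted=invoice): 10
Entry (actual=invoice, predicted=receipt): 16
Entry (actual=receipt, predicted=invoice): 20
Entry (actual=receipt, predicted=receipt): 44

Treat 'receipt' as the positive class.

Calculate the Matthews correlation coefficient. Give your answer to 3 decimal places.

0.069

MCC = (TP·TN − FP·FN) / √((TP+FP)(TP+FN)(TN+FP)(TN+FN))
Numerator = 44·10 − 16·20 = 120
Denominator = √(60·64·26·30) = √2995200 = 1730.6646
MCC = 120 / 1730.6646 = 0.069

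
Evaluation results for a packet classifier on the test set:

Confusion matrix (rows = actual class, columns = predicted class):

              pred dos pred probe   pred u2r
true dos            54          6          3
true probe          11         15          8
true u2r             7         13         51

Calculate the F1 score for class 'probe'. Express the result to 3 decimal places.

0.441

F1 score = 2·TP/(2·TP+FP+FN).
probe: TP=15, FP=6+13=19, FN=11+8=19 → 30/68 = 0.4412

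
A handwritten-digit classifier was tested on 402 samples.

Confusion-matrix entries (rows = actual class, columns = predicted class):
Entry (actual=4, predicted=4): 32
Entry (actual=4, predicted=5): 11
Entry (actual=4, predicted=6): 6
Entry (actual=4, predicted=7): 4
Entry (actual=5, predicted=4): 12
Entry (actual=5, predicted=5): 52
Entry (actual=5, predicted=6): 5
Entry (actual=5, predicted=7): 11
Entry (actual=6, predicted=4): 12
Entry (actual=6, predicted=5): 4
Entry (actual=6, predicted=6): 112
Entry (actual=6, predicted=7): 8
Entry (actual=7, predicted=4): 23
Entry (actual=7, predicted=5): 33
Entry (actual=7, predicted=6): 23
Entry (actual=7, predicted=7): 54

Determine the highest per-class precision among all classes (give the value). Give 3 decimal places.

0.767

Per-class precision (TP/(TP+FP)):
  4: TP=32, FP=12+12+23=47 → 32/79 = 0.4051
  5: TP=52, FP=11+4+33=48 → 52/100 = 0.5200
  6: TP=112, FP=6+5+23=34 → 112/146 = 0.7671
  7: TP=54, FP=4+11+8=23 → 54/77 = 0.7013
Highest is class '6' with precision = 0.767.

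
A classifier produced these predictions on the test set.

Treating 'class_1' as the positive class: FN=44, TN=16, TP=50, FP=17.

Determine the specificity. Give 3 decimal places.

Specificity = TN/(TN+FP) = 16/(16+17) = 0.485

0.485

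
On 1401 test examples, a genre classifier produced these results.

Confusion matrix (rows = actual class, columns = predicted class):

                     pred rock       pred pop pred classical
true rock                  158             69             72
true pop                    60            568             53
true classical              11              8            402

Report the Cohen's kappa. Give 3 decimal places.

0.690

Observed agreement pₒ = trace/N = 1128/1401 = 0.8051
Expected agreement pₑ = Σ (rowᵢ·colᵢ)/N² = (299·229 + 681·645 + 421·527)/1401² = 0.3717
κ = (pₒ − pₑ)/(1 − pₑ) = (0.8051 − 0.3717)/(1 − 0.3717) = 0.690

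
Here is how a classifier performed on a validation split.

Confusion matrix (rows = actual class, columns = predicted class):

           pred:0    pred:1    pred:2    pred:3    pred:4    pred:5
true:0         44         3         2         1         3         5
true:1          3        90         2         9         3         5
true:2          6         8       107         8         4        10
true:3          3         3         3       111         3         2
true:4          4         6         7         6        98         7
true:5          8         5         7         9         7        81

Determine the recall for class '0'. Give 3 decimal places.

0.759

recall = TP/(TP+FN).
0: TP=44, FN=3+2+1+3+5=14 → 44/58 = 0.7586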